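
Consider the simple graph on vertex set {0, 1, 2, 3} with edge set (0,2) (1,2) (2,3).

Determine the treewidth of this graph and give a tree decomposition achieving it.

Treewidth 1.
One optimal decomposition is:
Bags: B1 = {1, 2}  B2 = {2, 3}  B3 = {0, 2}
Tree: B1–B2, B1–B3

Every bag has size at most 2, so the width is 2 − 1 = 1 and tw(G) ≤ 1. Since G has at least one edge (e.g. 2–1), it is not an edgeless graph, so tw(G) ≥ 1. The upper and lower bounds meet at 1, so that is the treewidth.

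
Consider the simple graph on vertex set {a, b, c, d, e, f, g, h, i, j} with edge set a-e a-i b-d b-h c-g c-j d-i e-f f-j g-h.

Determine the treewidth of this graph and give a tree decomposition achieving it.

Each bag holds 3 vertices, so the decomposition has width 2, which upper-bounds the treewidth. The edges a–i–d–b–h–g–c–j–f–e–a form a cycle, so G is not a tree and its treewidth is at least 2. Combining the bounds, tw(G) = 2.

Treewidth 2.
One such decomposition:
Bags: B1 = {a, d, i}  B2 = {a, b, d}  B3 = {a, b, h}  B4 = {a, g, h}  B5 = {a, c, g}  B6 = {a, c, j}  B7 = {a, f, j}  B8 = {a, e, f}
Tree: B1–B2, B2–B3, B3–B4, B4–B5, B5–B6, B6–B7, B7–B8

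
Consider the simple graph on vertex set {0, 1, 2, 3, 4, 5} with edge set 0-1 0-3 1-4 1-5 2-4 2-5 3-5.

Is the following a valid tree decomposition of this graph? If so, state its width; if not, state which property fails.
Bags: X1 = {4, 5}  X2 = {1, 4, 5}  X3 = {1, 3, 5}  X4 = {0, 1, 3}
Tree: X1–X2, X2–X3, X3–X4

A tree decomposition must satisfy three properties: every vertex lies in some bag; for every edge, both endpoints lie together in some bag; and for every vertex, the bags containing it form a connected subtree. Here vertex 2 appears in no bag, so the decomposition is invalid.

No — vertex 2 appears in no bag.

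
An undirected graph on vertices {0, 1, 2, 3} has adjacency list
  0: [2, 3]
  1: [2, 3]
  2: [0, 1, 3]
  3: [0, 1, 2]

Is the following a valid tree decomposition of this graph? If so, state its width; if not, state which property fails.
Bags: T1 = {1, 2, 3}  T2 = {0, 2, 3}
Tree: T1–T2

Yes; width 2.

Vertex coverage: the bags together contain {0, 1, 2, 3}, the full vertex set. Edge coverage: each edge of G has both endpoints in at least one bag. Running intersection: for every vertex, the bags containing it form a connected subtree. All three properties hold, so this is a valid tree decomposition of width max|bag| − 1 = 2, and hence tw(G) ≤ 2.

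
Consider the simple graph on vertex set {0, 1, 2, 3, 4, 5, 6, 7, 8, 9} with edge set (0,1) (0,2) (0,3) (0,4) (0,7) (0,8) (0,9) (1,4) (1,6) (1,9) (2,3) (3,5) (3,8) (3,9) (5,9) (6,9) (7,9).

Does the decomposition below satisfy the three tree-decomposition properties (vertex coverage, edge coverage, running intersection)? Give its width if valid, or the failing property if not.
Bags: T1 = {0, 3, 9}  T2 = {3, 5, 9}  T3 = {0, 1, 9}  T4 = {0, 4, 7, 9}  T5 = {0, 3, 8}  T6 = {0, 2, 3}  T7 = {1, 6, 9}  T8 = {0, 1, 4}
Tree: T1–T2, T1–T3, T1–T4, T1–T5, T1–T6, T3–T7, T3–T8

A tree decomposition must satisfy three properties: every vertex lies in some bag; for every edge, both endpoints lie together in some bag; and for every vertex, the bags containing it form a connected subtree. Here bags containing vertex 4 are not connected in the tree, so the decomposition is invalid.

No — bags containing vertex 4 are not connected in the tree.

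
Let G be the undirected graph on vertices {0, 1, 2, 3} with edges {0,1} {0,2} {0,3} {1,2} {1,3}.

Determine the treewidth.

A width-2 tree decomposition is:
Bags: B1 = {0, 1, 2}  B2 = {0, 1, 3}
Tree: B1–B2
Each bag holds 3 vertices, so the decomposition has width 2, which upper-bounds the treewidth. For the lower bound, the 3 vertices {0, 1, 2} are pairwise adjacent, and any tree decomposition puts a clique entirely inside one bag — forcing width ≥ 2. Combining the bounds, tw(G) = 2.

2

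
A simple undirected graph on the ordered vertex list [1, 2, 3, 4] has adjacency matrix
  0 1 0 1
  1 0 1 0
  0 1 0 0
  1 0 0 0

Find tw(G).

1

A width-1 tree decomposition is:
Bags: B1 = {1, 4}  B2 = {1, 2}  B3 = {2, 3}
Tree: B1–B2, B2–B3
Each bag holds 2 vertices, so the decomposition has width 1, which upper-bounds the treewidth. Since G has at least one edge (e.g. 4–1), it is not an edgeless graph, so tw(G) ≥ 1. Hence tw(G) = 1 exactly.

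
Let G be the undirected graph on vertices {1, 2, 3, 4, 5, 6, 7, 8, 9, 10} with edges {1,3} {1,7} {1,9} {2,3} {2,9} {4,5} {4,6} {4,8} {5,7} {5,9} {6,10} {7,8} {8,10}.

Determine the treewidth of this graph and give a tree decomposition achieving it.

The largest bag has 3 vertices, giving width 2; this decomposition certifies tw(G) ≤ 2. For the lower bound, G contains the cycle 10–6–4–8–10, so G is not a forest; only forests have treewidth ≤ 1, hence tw(G) ≥ 2. Therefore the treewidth is 2.

Treewidth 2.
One optimal decomposition is:
Bags: B1 = {6, 8, 10}  B2 = {4, 6, 8}  B3 = {4, 7, 8}  B4 = {4, 5, 7}  B5 = {1, 5, 7}  B6 = {1, 5, 9}  B7 = {1, 3, 9}  B8 = {2, 3, 9}
Tree: B1–B2, B2–B3, B3–B4, B4–B5, B5–B6, B6–B7, B7–B8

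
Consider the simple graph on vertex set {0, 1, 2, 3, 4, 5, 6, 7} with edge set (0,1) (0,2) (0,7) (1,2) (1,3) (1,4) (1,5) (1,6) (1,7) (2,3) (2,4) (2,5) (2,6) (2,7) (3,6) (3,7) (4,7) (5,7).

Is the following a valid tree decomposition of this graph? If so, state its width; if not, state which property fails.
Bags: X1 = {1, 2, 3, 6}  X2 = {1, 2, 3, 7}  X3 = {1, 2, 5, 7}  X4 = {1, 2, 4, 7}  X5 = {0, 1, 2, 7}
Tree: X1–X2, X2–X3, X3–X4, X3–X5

Checking the three conditions: (i) the bags cover all of {0, 1, 2, 3, 4, 5, 6, 7}; (ii) for each edge, some bag contains both endpoints; (iii) the bags containing any fixed vertex form a subtree. All hold, so the decomposition is valid with width 4 − 1 = 3.

Yes; width 3.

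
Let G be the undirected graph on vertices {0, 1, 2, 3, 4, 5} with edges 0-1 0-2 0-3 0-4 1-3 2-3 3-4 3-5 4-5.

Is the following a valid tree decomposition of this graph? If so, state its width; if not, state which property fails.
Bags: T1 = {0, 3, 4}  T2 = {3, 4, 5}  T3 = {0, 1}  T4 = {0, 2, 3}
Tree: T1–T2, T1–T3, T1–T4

No — edge (3,1) lies in no bag.

A tree decomposition must satisfy three properties: every vertex lies in some bag; for every edge, both endpoints lie together in some bag; and for every vertex, the bags containing it form a connected subtree. Here edge (3,1) lies in no bag, so the decomposition is invalid.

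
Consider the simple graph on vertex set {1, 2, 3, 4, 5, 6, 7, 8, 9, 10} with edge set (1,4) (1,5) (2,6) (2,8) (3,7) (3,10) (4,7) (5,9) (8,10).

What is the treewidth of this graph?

1

A width-1 tree decomposition is:
Bags: B1 = {2, 6}  B2 = {2, 8}  B3 = {8, 10}  B4 = {3, 10}  B5 = {3, 7}  B6 = {4, 7}  B7 = {1, 4}  B8 = {1, 5}  B9 = {5, 9}
Tree: B1–B2, B2–B3, B3–B4, B4–B5, B5–B6, B6–B7, B7–B8, B8–B9
Every bag has size at most 2, so the width is 2 − 1 = 1 and tw(G) ≤ 1. G has an edge, so its treewidth is at least 1. Combining the bounds, tw(G) = 1.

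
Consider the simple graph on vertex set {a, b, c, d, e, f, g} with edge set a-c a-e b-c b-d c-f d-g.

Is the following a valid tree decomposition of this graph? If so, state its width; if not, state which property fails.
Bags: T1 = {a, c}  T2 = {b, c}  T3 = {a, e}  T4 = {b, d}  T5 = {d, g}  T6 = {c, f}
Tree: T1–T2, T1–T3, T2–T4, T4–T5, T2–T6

Every vertex of G appears in some bag (union = {a, b, c, d, e, f, g}); every edge is covered by a bag; and for each vertex v the set of bags containing v is connected in the bag tree. The decomposition is therefore valid. The largest bag has 2 vertices, so the width is 1.

Yes; width 1.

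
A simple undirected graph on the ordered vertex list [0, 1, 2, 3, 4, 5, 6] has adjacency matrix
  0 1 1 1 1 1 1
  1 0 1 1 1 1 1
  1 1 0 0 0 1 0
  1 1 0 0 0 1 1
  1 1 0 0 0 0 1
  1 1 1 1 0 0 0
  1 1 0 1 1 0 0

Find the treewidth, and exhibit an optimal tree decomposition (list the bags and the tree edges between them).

Treewidth 3.
One such decomposition:
Bags: B1 = {0, 1, 3, 6}  B2 = {0, 1, 3, 5}  B3 = {0, 1, 2, 5}  B4 = {0, 1, 4, 6}
Tree: B1–B2, B2–B3, B1–B4

Every bag has size at most 4, so the width is 4 − 1 = 3 and tw(G) ≤ 3. On the other hand G contains the 4-clique {0, 1, 2, 5}. A clique must lie in a single bag of any decomposition, so no decomposition can have width below 3. Therefore the treewidth is 3.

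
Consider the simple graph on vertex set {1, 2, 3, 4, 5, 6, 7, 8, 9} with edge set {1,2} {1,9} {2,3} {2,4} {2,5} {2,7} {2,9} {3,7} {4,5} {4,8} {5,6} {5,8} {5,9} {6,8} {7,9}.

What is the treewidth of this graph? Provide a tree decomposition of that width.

Treewidth 2.
Bags: B1 = {2, 4, 5}  B2 = {2, 5, 9}  B3 = {2, 7, 9}  B4 = {1, 2, 9}  B5 = {4, 5, 8}  B6 = {5, 6, 8}  B7 = {2, 3, 7}
Tree: B1–B2, B2–B3, B2–B4, B1–B5, B5–B6, B3–B7

Each bag holds 3 vertices, so the decomposition has width 2, which upper-bounds the treewidth. On the other hand G contains the 3-clique {4, 5, 8}. A clique must lie in a single bag of any decomposition, so no decomposition can have width below 2. The upper and lower bounds meet at 2, so that is the treewidth.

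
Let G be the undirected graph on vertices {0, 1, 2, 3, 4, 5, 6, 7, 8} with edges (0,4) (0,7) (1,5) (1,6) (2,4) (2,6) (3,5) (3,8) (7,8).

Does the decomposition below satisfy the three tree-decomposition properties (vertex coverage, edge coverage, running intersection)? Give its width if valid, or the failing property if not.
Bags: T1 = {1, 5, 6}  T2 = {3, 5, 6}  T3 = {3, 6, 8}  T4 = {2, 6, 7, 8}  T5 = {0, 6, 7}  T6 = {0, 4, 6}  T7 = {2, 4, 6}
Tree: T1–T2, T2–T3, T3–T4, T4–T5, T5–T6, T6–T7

No — bags containing vertex 2 are not connected in the tree.

A tree decomposition must satisfy three properties: every vertex lies in some bag; for every edge, both endpoints lie together in some bag; and for every vertex, the bags containing it form a connected subtree. Here bags containing vertex 2 are not connected in the tree, so the decomposition is invalid.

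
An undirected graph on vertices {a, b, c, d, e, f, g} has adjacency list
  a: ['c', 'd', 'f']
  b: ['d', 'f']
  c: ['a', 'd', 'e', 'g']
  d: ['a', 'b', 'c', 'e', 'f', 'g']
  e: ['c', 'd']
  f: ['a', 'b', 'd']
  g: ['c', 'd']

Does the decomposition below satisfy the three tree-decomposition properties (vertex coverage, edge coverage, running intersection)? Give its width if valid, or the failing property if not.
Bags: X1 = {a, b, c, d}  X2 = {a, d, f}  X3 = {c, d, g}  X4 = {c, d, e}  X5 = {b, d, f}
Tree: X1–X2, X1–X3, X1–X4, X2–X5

No — bags containing vertex b are not connected in the tree.

A tree decomposition must satisfy three properties: every vertex lies in some bag; for every edge, both endpoints lie together in some bag; and for every vertex, the bags containing it form a connected subtree. Here bags containing vertex b are not connected in the tree, so the decomposition is invalid.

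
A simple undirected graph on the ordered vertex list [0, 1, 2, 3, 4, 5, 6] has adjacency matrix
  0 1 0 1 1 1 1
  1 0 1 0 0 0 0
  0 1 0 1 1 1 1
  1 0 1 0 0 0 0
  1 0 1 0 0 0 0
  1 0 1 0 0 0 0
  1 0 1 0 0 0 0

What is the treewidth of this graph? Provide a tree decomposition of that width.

Treewidth 2.
One such decomposition:
Bags: B1 = {0, 2, 3}  B2 = {0, 1, 2}  B3 = {0, 2, 6}  B4 = {0, 2, 5}  B5 = {0, 2, 4}
Tree: B1–B2, B2–B3, B3–B4, B4–B5

Every bag has size at most 3, so the width is 3 − 1 = 2 and tw(G) ≤ 2. Since 0–3–2–1–0 is a cycle in G, G is not acyclic. Forests are exactly the graphs of treewidth ≤ 1, so tw(G) ≥ 2. Therefore the treewidth is 2.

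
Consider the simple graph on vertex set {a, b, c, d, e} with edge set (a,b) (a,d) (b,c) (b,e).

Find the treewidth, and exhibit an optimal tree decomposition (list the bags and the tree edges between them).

Treewidth 1.
Bags: B1 = {b, c}  B2 = {a, b}  B3 = {a, d}  B4 = {b, e}
Tree: B1–B2, B2–B3, B1–B4

Each bag holds 2 vertices, so the decomposition has width 1, which upper-bounds the treewidth. Since G has at least one edge (e.g. c–b), it is not an edgeless graph, so tw(G) ≥ 1. Hence tw(G) = 1 exactly.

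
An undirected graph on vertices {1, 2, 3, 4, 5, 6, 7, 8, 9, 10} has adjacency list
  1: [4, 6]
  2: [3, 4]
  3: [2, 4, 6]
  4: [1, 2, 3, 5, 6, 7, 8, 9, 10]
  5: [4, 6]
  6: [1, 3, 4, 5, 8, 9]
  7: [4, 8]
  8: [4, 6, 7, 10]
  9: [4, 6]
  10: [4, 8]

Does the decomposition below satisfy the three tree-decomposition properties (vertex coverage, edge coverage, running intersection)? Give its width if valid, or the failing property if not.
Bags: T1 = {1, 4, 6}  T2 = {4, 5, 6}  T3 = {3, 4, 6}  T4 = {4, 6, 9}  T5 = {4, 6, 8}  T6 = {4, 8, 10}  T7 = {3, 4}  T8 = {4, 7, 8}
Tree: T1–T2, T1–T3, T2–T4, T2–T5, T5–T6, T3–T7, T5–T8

No — vertex 2 appears in no bag.

A tree decomposition must satisfy three properties: every vertex lies in some bag; for every edge, both endpoints lie together in some bag; and for every vertex, the bags containing it form a connected subtree. Here vertex 2 appears in no bag, so the decomposition is invalid.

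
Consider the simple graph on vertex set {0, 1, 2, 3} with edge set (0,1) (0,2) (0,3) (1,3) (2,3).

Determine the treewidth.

2

A width-2 tree decomposition is:
Bags: B1 = {0, 2, 3}  B2 = {0, 1, 3}
Tree: B1–B2
Each bag holds 3 vertices, so the decomposition has width 2, which upper-bounds the treewidth. On the other hand G contains the 3-clique {0, 1, 3}. A clique must lie in a single bag of any decomposition, so no decomposition can have width below 2. Hence tw(G) = 2 exactly.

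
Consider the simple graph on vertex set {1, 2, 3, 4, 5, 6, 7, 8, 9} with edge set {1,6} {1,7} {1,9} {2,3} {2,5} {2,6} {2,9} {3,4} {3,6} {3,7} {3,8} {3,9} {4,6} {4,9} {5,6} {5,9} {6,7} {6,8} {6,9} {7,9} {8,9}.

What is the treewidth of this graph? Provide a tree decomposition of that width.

The largest bag has 4 vertices, giving width 3; this decomposition certifies tw(G) ≤ 3. Conversely, {1, 6, 7, 9} is a clique of size 4, and the vertices of any clique must share a bag in every tree decomposition; so some bag has ≥ 4 vertices and tw(G) ≥ 3. Hence tw(G) = 3 exactly.

Treewidth 3.
One optimal decomposition is:
Bags: B1 = {2, 3, 6, 9}  B2 = {2, 5, 6, 9}  B3 = {3, 6, 7, 9}  B4 = {1, 6, 7, 9}  B5 = {3, 4, 6, 9}  B6 = {3, 6, 8, 9}
Tree: B1–B2, B1–B3, B3–B4, B1–B5, B3–B6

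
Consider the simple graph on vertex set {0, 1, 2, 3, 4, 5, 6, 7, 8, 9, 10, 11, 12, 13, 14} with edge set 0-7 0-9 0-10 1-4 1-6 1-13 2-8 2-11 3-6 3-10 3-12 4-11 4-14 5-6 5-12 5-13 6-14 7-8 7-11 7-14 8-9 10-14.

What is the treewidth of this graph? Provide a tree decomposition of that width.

Treewidth 3.
Bags: B1 = {1, 5, 12, 13}  B2 = {1, 5, 6, 12}  B3 = {1, 3, 6, 12}  B4 = {1, 3, 4, 6}  B5 = {3, 4, 6, 14}  B6 = {3, 4, 10, 14}  B7 = {4, 10, 11, 14}  B8 = {7, 10, 11, 14}  B9 = {0, 7, 10, 11}  B10 = {0, 2, 7, 11}  B11 = {0, 2, 7, 8}  B12 = {0, 2, 8, 9}
Tree: B1–B2, B2–B3, B3–B4, B4–B5, B5–B6, B6–B7, B7–B8, B8–B9, B9–B10, B10–B11, B11–B12

Each bag holds 4 vertices, so the decomposition has width 3, which upper-bounds the treewidth. For the lower bound: the 4 vertex sets {5,12,13}, {1}, {6}, {3,4,10,14} are disjoint, each induces a connected subgraph, and every pair is joined by at least one edge of G. Contracting each set to a single vertex therefore yields K_{4} as a minor, and since treewidth is minor-monotone, tw(G) ≥ tw(K_{4}) = 3. Hence tw(G) = 3 exactly.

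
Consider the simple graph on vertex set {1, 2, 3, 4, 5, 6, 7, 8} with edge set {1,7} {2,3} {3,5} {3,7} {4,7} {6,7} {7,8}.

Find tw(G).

1

A width-1 tree decomposition is:
Bags: B1 = {1, 7}  B2 = {3, 7}  B3 = {4, 7}  B4 = {6, 7}  B5 = {2, 3}  B6 = {7, 8}  B7 = {3, 5}
Tree: B1–B2, B2–B3, B1–B4, B2–B5, B1–B6, B2–B7
Every bag has size at most 2, so the width is 2 − 1 = 1 and tw(G) ≤ 1. G has an edge, so its treewidth is at least 1. Combining the bounds, tw(G) = 1.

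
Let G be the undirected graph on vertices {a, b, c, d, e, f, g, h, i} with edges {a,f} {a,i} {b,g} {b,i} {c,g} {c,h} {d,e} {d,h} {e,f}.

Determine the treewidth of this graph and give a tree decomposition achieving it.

Treewidth 2.
One optimal decomposition is:
Bags: B1 = {b, c, g}  B2 = {b, c, h}  B3 = {b, d, h}  B4 = {b, d, e}  B5 = {b, e, f}  B6 = {a, b, f}  B7 = {a, b, i}
Tree: B1–B2, B2–B3, B3–B4, B4–B5, B5–B6, B6–B7

Each bag holds 3 vertices, so the decomposition has width 2, which upper-bounds the treewidth. The edges b–g–c–h–d–e–f–a–i–b form a cycle, so G is not a tree and its treewidth is at least 2. Combining the bounds, tw(G) = 2.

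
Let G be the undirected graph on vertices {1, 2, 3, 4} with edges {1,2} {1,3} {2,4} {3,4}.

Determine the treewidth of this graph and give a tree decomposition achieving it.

Every bag has size at most 3, so the width is 3 − 1 = 2 and tw(G) ≤ 2. Since 2–4–3–1–2 is a cycle in G, G is not acyclic. Forests are exactly the graphs of treewidth ≤ 1, so tw(G) ≥ 2. Combining the bounds, tw(G) = 2.

Treewidth 2.
One such decomposition:
Bags: B1 = {2, 3, 4}  B2 = {1, 2, 3}
Tree: B1–B2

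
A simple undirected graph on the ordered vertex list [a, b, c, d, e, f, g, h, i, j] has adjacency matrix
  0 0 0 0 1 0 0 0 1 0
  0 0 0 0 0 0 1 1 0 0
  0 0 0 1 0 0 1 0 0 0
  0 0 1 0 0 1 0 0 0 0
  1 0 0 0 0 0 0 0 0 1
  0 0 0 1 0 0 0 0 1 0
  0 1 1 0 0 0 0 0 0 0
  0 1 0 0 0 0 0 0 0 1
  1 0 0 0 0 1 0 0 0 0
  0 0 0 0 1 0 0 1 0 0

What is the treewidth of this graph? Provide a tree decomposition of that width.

Treewidth 2.
One such decomposition:
Bags: B1 = {d, f, i}  B2 = {a, d, i}  B3 = {a, d, e}  B4 = {d, e, j}  B5 = {d, h, j}  B6 = {b, d, h}  B7 = {b, d, g}  B8 = {c, d, g}
Tree: B1–B2, B2–B3, B3–B4, B4–B5, B5–B6, B6–B7, B7–B8

Each bag holds 3 vertices, so the decomposition has width 2, which upper-bounds the treewidth. Since d–f–i–a–e–j–h–b–g–c–d is a cycle in G, G is not acyclic. Forests are exactly the graphs of treewidth ≤ 1, so tw(G) ≥ 2. Therefore the treewidth is 2.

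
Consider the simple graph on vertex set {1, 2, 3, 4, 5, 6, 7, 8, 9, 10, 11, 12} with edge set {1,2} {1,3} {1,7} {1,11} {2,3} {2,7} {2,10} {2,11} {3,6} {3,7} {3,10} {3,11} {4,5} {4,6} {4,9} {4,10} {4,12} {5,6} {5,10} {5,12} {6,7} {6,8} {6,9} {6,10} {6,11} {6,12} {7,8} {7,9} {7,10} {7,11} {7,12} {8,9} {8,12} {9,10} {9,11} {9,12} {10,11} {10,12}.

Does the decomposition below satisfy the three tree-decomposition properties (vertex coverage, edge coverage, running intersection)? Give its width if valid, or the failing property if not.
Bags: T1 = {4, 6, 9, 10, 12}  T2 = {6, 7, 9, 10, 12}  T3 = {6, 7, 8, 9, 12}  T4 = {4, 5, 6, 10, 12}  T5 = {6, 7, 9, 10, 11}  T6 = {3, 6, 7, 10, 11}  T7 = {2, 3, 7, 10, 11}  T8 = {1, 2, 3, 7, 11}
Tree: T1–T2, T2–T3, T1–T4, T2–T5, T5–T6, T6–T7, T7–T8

Yes; width 4.

Every vertex of G appears in some bag (union = {1, 2, 3, 4, 5, 6, 7, 8, 9, 10, 11, 12}); every edge is covered by a bag; and for each vertex v the set of bags containing v is connected in the bag tree. The decomposition is therefore valid. The largest bag has 5 vertices, so the width is 4.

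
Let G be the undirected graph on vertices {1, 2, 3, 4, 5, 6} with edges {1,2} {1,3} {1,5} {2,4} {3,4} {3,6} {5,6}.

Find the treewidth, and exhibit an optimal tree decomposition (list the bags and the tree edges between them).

Treewidth 2.
Bags: B1 = {1, 2, 4}  B2 = {1, 3, 4}  B3 = {1, 3, 5}  B4 = {3, 5, 6}
Tree: B1–B2, B2–B3, B3–B4

Every bag has size at most 3, so the width is 3 − 1 = 2 and tw(G) ≤ 2. For the lower bound, G contains the cycle 2–4–3–1–2, so G is not a forest; only forests have treewidth ≤ 1, hence tw(G) ≥ 2. Combining the bounds, tw(G) = 2.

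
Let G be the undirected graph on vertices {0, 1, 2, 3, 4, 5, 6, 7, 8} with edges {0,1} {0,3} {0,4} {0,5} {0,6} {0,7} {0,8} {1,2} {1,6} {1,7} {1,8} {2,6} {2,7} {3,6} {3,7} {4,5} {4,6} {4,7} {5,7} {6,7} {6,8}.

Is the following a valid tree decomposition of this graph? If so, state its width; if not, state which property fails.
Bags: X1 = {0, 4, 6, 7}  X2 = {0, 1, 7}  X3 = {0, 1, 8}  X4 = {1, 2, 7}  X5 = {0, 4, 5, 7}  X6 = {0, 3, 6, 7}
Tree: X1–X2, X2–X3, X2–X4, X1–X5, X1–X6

A tree decomposition must satisfy three properties: every vertex lies in some bag; for every edge, both endpoints lie together in some bag; and for every vertex, the bags containing it form a connected subtree. Here edge (6,1) lies in no bag, so the decomposition is invalid.

No — edge (6,1) lies in no bag.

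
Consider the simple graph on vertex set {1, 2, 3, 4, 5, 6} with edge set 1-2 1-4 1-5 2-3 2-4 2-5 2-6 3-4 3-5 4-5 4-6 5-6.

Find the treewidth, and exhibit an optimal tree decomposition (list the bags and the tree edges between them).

The largest bag has 4 vertices, giving width 3; this decomposition certifies tw(G) ≤ 3. On the other hand G contains the 4-clique {1, 2, 4, 5}. A clique must lie in a single bag of any decomposition, so no decomposition can have width below 3. Hence tw(G) = 3 exactly.

Treewidth 3.
One such decomposition:
Bags: B1 = {2, 4, 5, 6}  B2 = {2, 3, 4, 5}  B3 = {1, 2, 4, 5}
Tree: B1–B2, B2–B3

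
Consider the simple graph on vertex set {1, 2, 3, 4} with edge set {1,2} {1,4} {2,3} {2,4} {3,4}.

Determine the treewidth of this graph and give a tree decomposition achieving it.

Treewidth 2.
One optimal decomposition is:
Bags: B1 = {1, 2, 4}  B2 = {2, 3, 4}
Tree: B1–B2

Every bag has size at most 3, so the width is 3 − 1 = 2 and tw(G) ≤ 2. Conversely, {1, 2, 4} is a clique of size 3, and the vertices of any clique must share a bag in every tree decomposition; so some bag has ≥ 3 vertices and tw(G) ≥ 2. The upper and lower bounds meet at 2, so that is the treewidth.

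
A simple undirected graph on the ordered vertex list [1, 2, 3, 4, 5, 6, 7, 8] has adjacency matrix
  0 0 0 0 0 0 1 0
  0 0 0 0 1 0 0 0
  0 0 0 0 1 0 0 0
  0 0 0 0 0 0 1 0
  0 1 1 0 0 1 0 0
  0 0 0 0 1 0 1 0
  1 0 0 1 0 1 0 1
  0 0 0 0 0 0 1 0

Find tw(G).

1

A width-1 tree decomposition is:
Bags: B1 = {6, 7}  B2 = {1, 7}  B3 = {4, 7}  B4 = {5, 6}  B5 = {7, 8}  B6 = {2, 5}  B7 = {3, 5}
Tree: B1–B2, B2–B3, B1–B4, B2–B5, B4–B6, B4–B7
Each bag holds 2 vertices, so the decomposition has width 1, which upper-bounds the treewidth. Any graph with an edge has treewidth ≥ 1, and G has the edge 6–7. Combining the bounds, tw(G) = 1.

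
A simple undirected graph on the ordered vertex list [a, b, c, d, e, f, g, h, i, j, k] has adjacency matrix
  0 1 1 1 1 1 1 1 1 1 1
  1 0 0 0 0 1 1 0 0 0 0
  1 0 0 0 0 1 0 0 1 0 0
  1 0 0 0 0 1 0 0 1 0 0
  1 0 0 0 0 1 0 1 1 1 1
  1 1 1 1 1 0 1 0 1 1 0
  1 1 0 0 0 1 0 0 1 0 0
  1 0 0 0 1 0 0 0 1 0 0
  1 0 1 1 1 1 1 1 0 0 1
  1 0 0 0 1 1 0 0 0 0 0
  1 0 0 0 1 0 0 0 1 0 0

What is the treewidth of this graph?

3

A width-3 tree decomposition is:
Bags: B1 = {a, e, i, k}  B2 = {a, e, f, i}  B3 = {a, f, g, i}  B4 = {a, e, f, j}  B5 = {a, b, f, g}  B6 = {a, c, f, i}  B7 = {a, e, h, i}  B8 = {a, d, f, i}
Tree: B1–B2, B2–B3, B2–B4, B3–B5, B3–B6, B2–B7, B2–B8
Every bag has size at most 4, so the width is 4 − 1 = 3 and tw(G) ≤ 3. Conversely, {a, e, h, i} is a clique of size 4, and the vertices of any clique must share a bag in every tree decomposition; so some bag has ≥ 4 vertices and tw(G) ≥ 3. The upper and lower bounds meet at 3, so that is the treewidth.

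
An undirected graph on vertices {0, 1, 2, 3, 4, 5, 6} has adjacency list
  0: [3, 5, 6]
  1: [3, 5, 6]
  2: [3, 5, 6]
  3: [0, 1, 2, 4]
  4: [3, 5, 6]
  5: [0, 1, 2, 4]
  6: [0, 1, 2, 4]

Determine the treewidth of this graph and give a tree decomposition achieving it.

Every bag has size at most 4, so the width is 4 − 1 = 3 and tw(G) ≤ 3. For the lower bound: the 4 vertex sets {2,5}, {4,6}, {3}, {0} are disjoint, each induces a connected subgraph, and every pair is joined by at least one edge of G. Contracting each set to a single vertex therefore yields K_{4} as a minor, and since treewidth is minor-monotone, tw(G) ≥ tw(K_{4}) = 3. Combining the bounds, tw(G) = 3.

Treewidth 3.
Bags: B1 = {2, 3, 5, 6}  B2 = {3, 4, 5, 6}  B3 = {0, 3, 5, 6}  B4 = {1, 3, 5, 6}
Tree: B1–B2, B2–B3, B3–B4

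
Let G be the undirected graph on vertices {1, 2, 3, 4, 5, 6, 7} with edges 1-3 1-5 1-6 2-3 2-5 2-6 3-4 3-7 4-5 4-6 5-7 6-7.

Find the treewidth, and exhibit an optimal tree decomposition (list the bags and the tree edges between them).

Each bag holds 4 vertices, so the decomposition has width 3, which upper-bounds the treewidth. For the lower bound: the 4 vertex sets {2,6}, {4,5}, {3}, {1} are disjoint, each induces a connected subgraph, and every pair is joined by at least one edge of G. Contracting each set to a single vertex therefore yields K_{4} as a minor, and since treewidth is minor-monotone, tw(G) ≥ tw(K_{4}) = 3. Therefore the treewidth is 3.

Treewidth 3.
Bags: B1 = {2, 3, 5, 6}  B2 = {3, 4, 5, 6}  B3 = {1, 3, 5, 6}  B4 = {3, 5, 6, 7}
Tree: B1–B2, B2–B3, B3–B4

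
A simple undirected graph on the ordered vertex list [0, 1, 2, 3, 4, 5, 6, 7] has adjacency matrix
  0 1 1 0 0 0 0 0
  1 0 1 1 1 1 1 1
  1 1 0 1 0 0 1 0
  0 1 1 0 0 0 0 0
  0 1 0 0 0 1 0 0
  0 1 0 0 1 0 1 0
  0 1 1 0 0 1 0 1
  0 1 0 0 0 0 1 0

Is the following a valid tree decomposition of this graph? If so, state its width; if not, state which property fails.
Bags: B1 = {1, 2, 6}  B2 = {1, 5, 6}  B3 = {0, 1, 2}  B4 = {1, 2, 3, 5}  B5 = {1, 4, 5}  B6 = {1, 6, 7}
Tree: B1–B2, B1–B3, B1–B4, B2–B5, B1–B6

No — bags containing vertex 5 are not connected in the tree.

A tree decomposition must satisfy three properties: every vertex lies in some bag; for every edge, both endpoints lie together in some bag; and for every vertex, the bags containing it form a connected subtree. Here bags containing vertex 5 are not connected in the tree, so the decomposition is invalid.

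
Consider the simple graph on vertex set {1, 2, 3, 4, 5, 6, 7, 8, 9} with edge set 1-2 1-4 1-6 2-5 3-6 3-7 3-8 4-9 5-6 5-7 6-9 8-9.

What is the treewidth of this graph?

3

A width-3 tree decomposition is:
Bags: B1 = {1, 2, 4, 9}  B2 = {1, 2, 6, 9}  B3 = {2, 5, 6, 9}  B4 = {5, 6, 8, 9}  B5 = {3, 5, 6, 8}  B6 = {3, 5, 7, 8}
Tree: B1–B2, B2–B3, B3–B4, B4–B5, B5–B6
Each bag holds 4 vertices, so the decomposition has width 3, which upper-bounds the treewidth. For the lower bound: the 4 vertex sets {1,2,4}, {9}, {6}, {3,5,7,8} are disjoint, each induces a connected subgraph, and every pair is joined by at least one edge of G. Contracting each set to a single vertex therefore yields K_{4} as a minor, and since treewidth is minor-monotone, tw(G) ≥ tw(K_{4}) = 3. Combining the bounds, tw(G) = 3.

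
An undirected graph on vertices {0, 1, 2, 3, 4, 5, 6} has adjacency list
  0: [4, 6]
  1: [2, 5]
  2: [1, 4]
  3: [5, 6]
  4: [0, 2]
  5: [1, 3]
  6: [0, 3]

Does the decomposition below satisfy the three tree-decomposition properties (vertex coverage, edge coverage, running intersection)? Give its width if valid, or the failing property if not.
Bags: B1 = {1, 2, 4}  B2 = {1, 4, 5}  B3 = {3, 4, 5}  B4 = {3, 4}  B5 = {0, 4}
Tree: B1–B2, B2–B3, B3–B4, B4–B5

A tree decomposition must satisfy three properties: every vertex lies in some bag; for every edge, both endpoints lie together in some bag; and for every vertex, the bags containing it form a connected subtree. Here vertex 6 appears in no bag, so the decomposition is invalid.

No — vertex 6 appears in no bag.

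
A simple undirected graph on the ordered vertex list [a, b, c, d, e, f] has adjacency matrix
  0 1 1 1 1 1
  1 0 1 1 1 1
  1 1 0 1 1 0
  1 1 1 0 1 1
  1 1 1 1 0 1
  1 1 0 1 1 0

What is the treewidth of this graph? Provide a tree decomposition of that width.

Every bag has size at most 5, so the width is 5 − 1 = 4 and tw(G) ≤ 4. On the other hand G contains the 5-clique {a, b, c, d, e}. A clique must lie in a single bag of any decomposition, so no decomposition can have width below 4. The upper and lower bounds meet at 4, so that is the treewidth.

Treewidth 4.
Bags: B1 = {a, b, c, d, e}  B2 = {a, b, d, e, f}
Tree: B1–B2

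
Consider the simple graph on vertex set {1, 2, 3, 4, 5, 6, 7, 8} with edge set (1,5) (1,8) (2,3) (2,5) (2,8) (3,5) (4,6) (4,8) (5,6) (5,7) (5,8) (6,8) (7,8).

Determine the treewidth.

A width-2 tree decomposition is:
Bags: B1 = {5, 7, 8}  B2 = {1, 5, 8}  B3 = {5, 6, 8}  B4 = {4, 6, 8}  B5 = {2, 5, 8}  B6 = {2, 3, 5}
Tree: B1–B2, B2–B3, B3–B4, B1–B5, B5–B6
The largest bag has 3 vertices, giving width 2; this decomposition certifies tw(G) ≤ 2. For the lower bound, the 3 vertices {4, 6, 8} are pairwise adjacent, and any tree decomposition puts a clique entirely inside one bag — forcing width ≥ 2. Hence tw(G) = 2 exactly.

2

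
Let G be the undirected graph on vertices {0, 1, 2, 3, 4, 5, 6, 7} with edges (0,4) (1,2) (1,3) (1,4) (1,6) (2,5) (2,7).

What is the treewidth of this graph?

1

A width-1 tree decomposition is:
Bags: B1 = {2, 5}  B2 = {2, 7}  B3 = {1, 2}  B4 = {1, 3}  B5 = {1, 4}  B6 = {1, 6}  B7 = {0, 4}
Tree: B1–B2, B2–B3, B3–B4, B3–B5, B4–B6, B5–B7
The largest bag has 2 vertices, giving width 1; this decomposition certifies tw(G) ≤ 1. Since G has at least one edge (e.g. 5–2), it is not an edgeless graph, so tw(G) ≥ 1. Therefore the treewidth is 1.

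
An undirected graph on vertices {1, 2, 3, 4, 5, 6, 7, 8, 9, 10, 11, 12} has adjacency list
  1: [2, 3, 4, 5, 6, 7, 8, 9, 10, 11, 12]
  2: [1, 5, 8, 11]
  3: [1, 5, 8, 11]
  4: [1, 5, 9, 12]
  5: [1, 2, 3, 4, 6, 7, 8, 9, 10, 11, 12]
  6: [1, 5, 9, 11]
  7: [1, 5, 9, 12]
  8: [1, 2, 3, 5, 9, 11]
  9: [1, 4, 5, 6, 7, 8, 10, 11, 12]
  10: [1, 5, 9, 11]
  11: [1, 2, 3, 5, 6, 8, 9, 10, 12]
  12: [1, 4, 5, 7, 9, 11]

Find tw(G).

4

A width-4 tree decomposition is:
Bags: B1 = {1, 5, 6, 9, 11}  B2 = {1, 5, 8, 9, 11}  B3 = {1, 5, 9, 11, 12}  B4 = {1, 5, 9, 10, 11}  B5 = {1, 4, 5, 9, 12}  B6 = {1, 3, 5, 8, 11}  B7 = {1, 5, 7, 9, 12}  B8 = {1, 2, 5, 8, 11}
Tree: B1–B2, B2–B3, B3–B4, B3–B5, B2–B6, B3–B7, B2–B8
Every bag has size at most 5, so the width is 5 − 1 = 4 and tw(G) ≤ 4. For the lower bound, the 5 vertices {1, 5, 8, 9, 11} are pairwise adjacent, and any tree decomposition puts a clique entirely inside one bag — forcing width ≥ 4. Therefore the treewidth is 4.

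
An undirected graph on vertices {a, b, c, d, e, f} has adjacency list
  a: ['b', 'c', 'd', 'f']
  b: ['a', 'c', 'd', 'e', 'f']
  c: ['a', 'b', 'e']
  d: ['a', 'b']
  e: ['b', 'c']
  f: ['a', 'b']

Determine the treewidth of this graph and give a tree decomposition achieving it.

Treewidth 2.
Bags: B1 = {b, c, e}  B2 = {a, b, c}  B3 = {a, b, f}  B4 = {a, b, d}
Tree: B1–B2, B2–B3, B3–B4

Every bag has size at most 3, so the width is 3 − 1 = 2 and tw(G) ≤ 2. Conversely, {b, c, e} is a clique of size 3, and the vertices of any clique must share a bag in every tree decomposition; so some bag has ≥ 3 vertices and tw(G) ≥ 2. Hence tw(G) = 2 exactly.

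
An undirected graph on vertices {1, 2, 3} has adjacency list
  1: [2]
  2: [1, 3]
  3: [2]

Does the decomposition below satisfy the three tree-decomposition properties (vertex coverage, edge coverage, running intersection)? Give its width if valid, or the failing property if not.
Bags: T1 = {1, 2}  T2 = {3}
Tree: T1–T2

No — edge (2,3) lies in no bag.

A tree decomposition must satisfy three properties: every vertex lies in some bag; for every edge, both endpoints lie together in some bag; and for every vertex, the bags containing it form a connected subtree. Here edge (2,3) lies in no bag, so the decomposition is invalid.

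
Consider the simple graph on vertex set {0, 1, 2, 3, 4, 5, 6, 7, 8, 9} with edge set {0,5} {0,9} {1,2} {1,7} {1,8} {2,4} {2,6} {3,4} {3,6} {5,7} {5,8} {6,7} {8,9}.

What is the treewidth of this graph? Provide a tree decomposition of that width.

Each bag holds 3 vertices, so the decomposition has width 2, which upper-bounds the treewidth. Since 9–0–5–8–9 is a cycle in G, G is not acyclic. Forests are exactly the graphs of treewidth ≤ 1, so tw(G) ≥ 2. The upper and lower bounds meet at 2, so that is the treewidth.

Treewidth 2.
One optimal decomposition is:
Bags: B1 = {0, 8, 9}  B2 = {0, 5, 8}  B3 = {1, 5, 8}  B4 = {1, 5, 7}  B5 = {1, 2, 7}  B6 = {2, 6, 7}  B7 = {2, 4, 6}  B8 = {3, 4, 6}
Tree: B1–B2, B2–B3, B3–B4, B4–B5, B5–B6, B6–B7, B7–B8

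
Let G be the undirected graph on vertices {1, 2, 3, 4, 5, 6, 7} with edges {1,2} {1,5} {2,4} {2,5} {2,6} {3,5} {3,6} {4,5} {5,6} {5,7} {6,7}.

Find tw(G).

A width-2 tree decomposition is:
Bags: B1 = {2, 4, 5}  B2 = {2, 5, 6}  B3 = {3, 5, 6}  B4 = {1, 2, 5}  B5 = {5, 6, 7}
Tree: B1–B2, B2–B3, B2–B4, B2–B5
Each bag holds 3 vertices, so the decomposition has width 2, which upper-bounds the treewidth. Conversely, {1, 2, 5} is a clique of size 3, and the vertices of any clique must share a bag in every tree decomposition; so some bag has ≥ 3 vertices and tw(G) ≥ 2. Therefore the treewidth is 2.

2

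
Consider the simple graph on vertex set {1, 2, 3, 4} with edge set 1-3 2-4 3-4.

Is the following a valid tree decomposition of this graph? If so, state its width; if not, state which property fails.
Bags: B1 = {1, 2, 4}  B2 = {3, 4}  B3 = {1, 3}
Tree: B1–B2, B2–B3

No — bags containing vertex 1 are not connected in the tree.

A tree decomposition must satisfy three properties: every vertex lies in some bag; for every edge, both endpoints lie together in some bag; and for every vertex, the bags containing it form a connected subtree. Here bags containing vertex 1 are not connected in the tree, so the decomposition is invalid.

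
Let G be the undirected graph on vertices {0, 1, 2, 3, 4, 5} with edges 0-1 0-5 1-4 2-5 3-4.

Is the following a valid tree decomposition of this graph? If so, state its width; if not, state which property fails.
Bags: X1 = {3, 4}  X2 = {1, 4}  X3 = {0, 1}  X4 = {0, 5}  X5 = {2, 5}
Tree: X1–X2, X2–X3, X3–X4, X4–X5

Every vertex of G appears in some bag (union = {0, 1, 2, 3, 4, 5}); every edge is covered by a bag; and for each vertex v the set of bags containing v is connected in the bag tree. The decomposition is therefore valid. The largest bag has 2 vertices, so the width is 1.

Yes; width 1.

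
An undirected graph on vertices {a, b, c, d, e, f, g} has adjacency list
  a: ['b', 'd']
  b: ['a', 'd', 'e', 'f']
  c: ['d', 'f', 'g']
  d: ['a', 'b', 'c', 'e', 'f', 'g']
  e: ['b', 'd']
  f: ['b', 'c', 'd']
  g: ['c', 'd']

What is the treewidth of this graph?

2

A width-2 tree decomposition is:
Bags: B1 = {b, d, f}  B2 = {c, d, f}  B3 = {b, d, e}  B4 = {a, b, d}  B5 = {c, d, g}
Tree: B1–B2, B1–B3, B1–B4, B2–B5
Every bag has size at most 3, so the width is 3 − 1 = 2 and tw(G) ≤ 2. For the lower bound, the 3 vertices {c, d, g} are pairwise adjacent, and any tree decomposition puts a clique entirely inside one bag — forcing width ≥ 2. Hence tw(G) = 2 exactly.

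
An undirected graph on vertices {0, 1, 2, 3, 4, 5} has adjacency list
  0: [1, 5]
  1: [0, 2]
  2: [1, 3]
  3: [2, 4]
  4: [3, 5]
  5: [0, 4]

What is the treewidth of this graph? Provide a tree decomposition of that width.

Treewidth 2.
One such decomposition:
Bags: B1 = {0, 4, 5}  B2 = {0, 1, 4}  B3 = {1, 2, 4}  B4 = {2, 3, 4}
Tree: B1–B2, B2–B3, B3–B4

Every bag has size at most 3, so the width is 3 − 1 = 2 and tw(G) ≤ 2. The edges 4–5–0–1–2–3–4 form a cycle, so G is not a tree and its treewidth is at least 2. Hence tw(G) = 2 exactly.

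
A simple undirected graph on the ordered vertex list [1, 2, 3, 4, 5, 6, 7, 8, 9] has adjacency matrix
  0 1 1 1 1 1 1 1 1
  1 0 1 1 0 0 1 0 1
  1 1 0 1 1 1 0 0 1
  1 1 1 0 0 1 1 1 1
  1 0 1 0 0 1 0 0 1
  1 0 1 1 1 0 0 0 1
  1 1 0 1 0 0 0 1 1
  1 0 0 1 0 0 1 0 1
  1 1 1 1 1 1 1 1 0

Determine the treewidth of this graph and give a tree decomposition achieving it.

Each bag holds 5 vertices, so the decomposition has width 4, which upper-bounds the treewidth. Conversely, {1, 4, 7, 8, 9} is a clique of size 5, and the vertices of any clique must share a bag in every tree decomposition; so some bag has ≥ 5 vertices and tw(G) ≥ 4. The upper and lower bounds meet at 4, so that is the treewidth.

Treewidth 4.
Bags: B1 = {1, 2, 3, 4, 9}  B2 = {1, 3, 4, 6, 9}  B3 = {1, 3, 5, 6, 9}  B4 = {1, 2, 4, 7, 9}  B5 = {1, 4, 7, 8, 9}
Tree: B1–B2, B2–B3, B1–B4, B4–B5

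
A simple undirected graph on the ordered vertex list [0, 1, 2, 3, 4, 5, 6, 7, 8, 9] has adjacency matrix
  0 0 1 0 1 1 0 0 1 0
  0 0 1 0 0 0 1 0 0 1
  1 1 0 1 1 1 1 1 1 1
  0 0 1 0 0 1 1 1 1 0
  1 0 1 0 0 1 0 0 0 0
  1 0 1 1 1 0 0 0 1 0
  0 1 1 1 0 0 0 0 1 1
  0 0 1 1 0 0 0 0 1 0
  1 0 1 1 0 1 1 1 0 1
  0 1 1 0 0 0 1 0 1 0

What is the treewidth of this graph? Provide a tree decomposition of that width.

Treewidth 3.
Bags: B1 = {0, 2, 5, 8}  B2 = {2, 3, 5, 8}  B3 = {2, 3, 6, 8}  B4 = {2, 6, 8, 9}  B5 = {1, 2, 6, 9}  B6 = {2, 3, 7, 8}  B7 = {0, 2, 4, 5}
Tree: B1–B2, B2–B3, B3–B4, B4–B5, B3–B6, B1–B7

Each bag holds 4 vertices, so the decomposition has width 3, which upper-bounds the treewidth. For the lower bound, the 4 vertices {0, 2, 5, 8} are pairwise adjacent, and any tree decomposition puts a clique entirely inside one bag — forcing width ≥ 3. Combining the bounds, tw(G) = 3.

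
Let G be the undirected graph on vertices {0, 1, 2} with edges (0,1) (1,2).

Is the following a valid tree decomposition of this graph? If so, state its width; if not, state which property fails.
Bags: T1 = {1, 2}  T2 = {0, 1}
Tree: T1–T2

Checking the three conditions: (i) the bags cover all of {0, 1, 2}; (ii) for each edge, some bag contains both endpoints; (iii) the bags containing any fixed vertex form a subtree. All hold, so the decomposition is valid with width 2 − 1 = 1.

Yes; width 1.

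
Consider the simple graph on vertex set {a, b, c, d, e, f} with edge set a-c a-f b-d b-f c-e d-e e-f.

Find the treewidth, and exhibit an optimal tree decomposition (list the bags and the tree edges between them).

Treewidth 2.
Bags: B1 = {b, d, f}  B2 = {d, e, f}  B3 = {a, e, f}  B4 = {a, c, e}
Tree: B1–B2, B2–B3, B3–B4

Every bag has size at most 3, so the width is 3 − 1 = 2 and tw(G) ≤ 2. Since b–d–e–f–b is a cycle in G, G is not acyclic. Forests are exactly the graphs of treewidth ≤ 1, so tw(G) ≥ 2. Hence tw(G) = 2 exactly.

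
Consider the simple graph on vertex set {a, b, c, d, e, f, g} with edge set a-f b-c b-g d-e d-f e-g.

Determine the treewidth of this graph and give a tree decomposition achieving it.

Each bag holds 2 vertices, so the decomposition has width 1, which upper-bounds the treewidth. Any graph with an edge has treewidth ≥ 1, and G has the edge c–b. The upper and lower bounds meet at 1, so that is the treewidth.

Treewidth 1.
Bags: B1 = {b, c}  B2 = {b, g}  B3 = {e, g}  B4 = {d, e}  B5 = {d, f}  B6 = {a, f}
Tree: B1–B2, B2–B3, B3–B4, B4–B5, B5–B6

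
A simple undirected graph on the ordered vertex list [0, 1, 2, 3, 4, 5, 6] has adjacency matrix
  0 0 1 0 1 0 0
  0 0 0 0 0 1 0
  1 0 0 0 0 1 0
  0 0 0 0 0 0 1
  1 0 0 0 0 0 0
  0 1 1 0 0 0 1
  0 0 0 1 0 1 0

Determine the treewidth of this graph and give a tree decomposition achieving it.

The largest bag has 2 vertices, giving width 1; this decomposition certifies tw(G) ≤ 1. G has an edge, so its treewidth is at least 1. Combining the bounds, tw(G) = 1.

Treewidth 1.
One such decomposition:
Bags: B1 = {1, 5}  B2 = {2, 5}  B3 = {0, 2}  B4 = {5, 6}  B5 = {0, 4}  B6 = {3, 6}
Tree: B1–B2, B2–B3, B2–B4, B3–B5, B4–B6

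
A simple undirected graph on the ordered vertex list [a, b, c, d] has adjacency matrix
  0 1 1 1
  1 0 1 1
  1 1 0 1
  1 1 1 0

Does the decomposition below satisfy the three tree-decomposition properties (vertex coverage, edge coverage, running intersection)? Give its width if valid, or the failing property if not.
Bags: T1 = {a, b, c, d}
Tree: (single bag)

Every vertex of G appears in some bag (union = {a, b, c, d}); every edge is covered by a bag; and for each vertex v the set of bags containing v is connected in the bag tree. The decomposition is therefore valid. The largest bag has 4 vertices, so the width is 3.

Yes; width 3.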